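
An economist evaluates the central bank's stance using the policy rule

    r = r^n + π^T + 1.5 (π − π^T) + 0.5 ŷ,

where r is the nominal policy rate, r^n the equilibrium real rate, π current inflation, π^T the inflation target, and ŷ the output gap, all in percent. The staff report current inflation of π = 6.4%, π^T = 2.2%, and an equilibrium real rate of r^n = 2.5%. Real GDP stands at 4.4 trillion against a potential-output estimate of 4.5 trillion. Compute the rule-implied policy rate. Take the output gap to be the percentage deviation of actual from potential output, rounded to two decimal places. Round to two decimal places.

9.89%

Output gap = 100 × (4.4 − 4.5) / 4.5 = -2.22%.
r = 2.50 + 2.20 + 1.5 × (6.40 − 2.20) + 0.5 × (-2.22)
   = 2.50 + 2.2 + 6.3 − 1.11 = 9.89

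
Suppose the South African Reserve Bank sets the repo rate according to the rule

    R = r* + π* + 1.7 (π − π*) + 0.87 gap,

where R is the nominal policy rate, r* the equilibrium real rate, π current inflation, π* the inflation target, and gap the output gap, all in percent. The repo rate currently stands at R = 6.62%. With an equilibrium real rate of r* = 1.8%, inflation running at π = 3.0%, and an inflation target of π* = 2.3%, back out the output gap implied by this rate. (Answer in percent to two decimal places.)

1.53%

0.87 gap = 6.62 − 1.8 − 2.3 − 1.7 × (3.0 − 2.3) = 1.33
gap = 1.33 / 0.87 = 1.53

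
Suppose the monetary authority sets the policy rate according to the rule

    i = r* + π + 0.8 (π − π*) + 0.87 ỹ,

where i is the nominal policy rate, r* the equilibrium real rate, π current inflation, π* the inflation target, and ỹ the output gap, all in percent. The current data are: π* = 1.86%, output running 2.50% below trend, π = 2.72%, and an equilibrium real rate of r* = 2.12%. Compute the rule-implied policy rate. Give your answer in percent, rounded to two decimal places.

Output 2.50% below potential → ỹ = -2.50.
i = 2.12 + 2.72 + 0.8 × (2.72 − 1.86) + 0.87 × (-2.50)
   = 2.12 + 2.72 + 0.688 − 2.175 = 3.35

3.35%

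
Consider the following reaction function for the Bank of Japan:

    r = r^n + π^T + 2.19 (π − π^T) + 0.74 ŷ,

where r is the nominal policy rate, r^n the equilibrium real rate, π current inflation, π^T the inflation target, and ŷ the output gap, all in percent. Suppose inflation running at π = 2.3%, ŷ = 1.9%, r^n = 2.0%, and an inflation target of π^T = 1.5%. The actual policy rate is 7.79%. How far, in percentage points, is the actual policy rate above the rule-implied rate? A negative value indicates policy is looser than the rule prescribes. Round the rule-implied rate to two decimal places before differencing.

1.13 pp

r = 2.0 + 1.5 + 2.19 × (2.3 − 1.5) + 0.74 × 1.9
   = 2.0 + 1.5 + 1.752 + 1.406 = 6.66
Deviation = 7.79 − 6.66 = 1.13 pp.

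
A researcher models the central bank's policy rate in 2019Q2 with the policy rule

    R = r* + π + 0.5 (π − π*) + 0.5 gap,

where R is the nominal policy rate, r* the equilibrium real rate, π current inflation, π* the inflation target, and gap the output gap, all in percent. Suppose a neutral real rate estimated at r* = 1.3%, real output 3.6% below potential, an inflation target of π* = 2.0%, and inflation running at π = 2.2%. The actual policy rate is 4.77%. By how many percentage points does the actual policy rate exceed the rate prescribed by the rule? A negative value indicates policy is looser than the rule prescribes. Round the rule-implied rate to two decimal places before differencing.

Output 3.6% below potential → gap = -3.6.
R = 1.3 + 2.2 + 0.5 × (2.2 − 2.0) + 0.5 × (-3.6)
   = 1.3 + 2.2 + 0.1 − 1.8 = 1.80
Deviation = 4.77 − 1.80 = 2.97 pp.

2.97 pp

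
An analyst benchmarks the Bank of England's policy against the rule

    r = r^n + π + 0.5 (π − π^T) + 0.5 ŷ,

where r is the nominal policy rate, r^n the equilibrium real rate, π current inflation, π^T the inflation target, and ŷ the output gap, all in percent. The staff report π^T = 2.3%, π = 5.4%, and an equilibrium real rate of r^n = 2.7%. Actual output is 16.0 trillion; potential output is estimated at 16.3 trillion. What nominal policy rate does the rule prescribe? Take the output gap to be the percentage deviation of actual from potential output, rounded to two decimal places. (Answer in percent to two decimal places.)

Output gap = 100 × (16.0 − 16.3) / 16.3 = -1.84%.
r = 2.70 + 5.40 + 0.5 × (5.40 − 2.30) + 0.5 × (-1.84)
   = 2.70 + 5.4 + 1.55 − 0.92 = 8.73

8.73%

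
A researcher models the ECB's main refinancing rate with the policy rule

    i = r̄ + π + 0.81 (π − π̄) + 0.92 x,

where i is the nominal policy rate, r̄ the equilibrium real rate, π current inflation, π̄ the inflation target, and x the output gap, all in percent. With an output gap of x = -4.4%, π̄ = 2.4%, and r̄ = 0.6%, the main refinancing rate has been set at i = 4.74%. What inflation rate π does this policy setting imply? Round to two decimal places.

5.60%

Collecting π: i = r̄ + (1 + 0.81) π − 0.81 π̄ + 0.92 x
1.81 π = 4.74 − 0.6 + 0.81 × 2.4 − 0.92 × (-4.4) = 10.132
π = 10.132 / 1.81 = 5.60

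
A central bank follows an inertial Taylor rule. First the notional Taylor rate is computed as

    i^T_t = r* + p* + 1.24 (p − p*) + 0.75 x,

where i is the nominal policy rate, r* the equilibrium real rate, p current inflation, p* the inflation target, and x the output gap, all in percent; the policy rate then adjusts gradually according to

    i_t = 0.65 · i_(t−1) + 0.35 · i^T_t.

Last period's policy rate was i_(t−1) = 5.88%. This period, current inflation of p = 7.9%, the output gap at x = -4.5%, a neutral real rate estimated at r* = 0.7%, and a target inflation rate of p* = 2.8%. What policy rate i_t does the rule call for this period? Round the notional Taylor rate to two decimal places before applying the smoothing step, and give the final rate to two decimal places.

6.08%

i^T_t = 0.7 + 2.8 + 1.24 × (7.9 − 2.8) + 0.75 × (-4.5)
   = 0.7 + 2.8 + 6.324 − 3.375 = 6.45
i_t = 0.65 × 5.88 + 0.35 × 6.45 = 3.822 + 2.2575 = 6.08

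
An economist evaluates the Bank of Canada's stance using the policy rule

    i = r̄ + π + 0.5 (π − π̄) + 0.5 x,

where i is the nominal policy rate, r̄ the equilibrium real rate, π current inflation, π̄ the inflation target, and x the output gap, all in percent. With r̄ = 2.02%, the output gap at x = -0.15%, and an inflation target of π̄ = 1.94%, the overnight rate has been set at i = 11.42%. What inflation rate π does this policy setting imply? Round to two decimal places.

6.96%

Collecting π: i = r̄ + (1 + 0.5) π − 0.5 π̄ + 0.5 x
1.5 π = 11.42 − 2.02 + 0.5 × 1.94 − 0.5 × (-0.15) = 10.445
π = 10.445 / 1.5 = 6.96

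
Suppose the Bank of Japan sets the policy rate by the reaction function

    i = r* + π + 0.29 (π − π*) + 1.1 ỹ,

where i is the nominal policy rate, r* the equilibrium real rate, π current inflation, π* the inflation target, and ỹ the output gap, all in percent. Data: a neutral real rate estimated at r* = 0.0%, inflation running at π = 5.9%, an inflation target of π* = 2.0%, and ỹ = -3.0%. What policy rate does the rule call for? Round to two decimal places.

i = 0.0 + 5.9 + 0.29 × (5.9 − 2.0) + 1.1 × (-3.0)
   = 0.0 + 5.9 + 1.131 − 3.3 = 3.73

3.73%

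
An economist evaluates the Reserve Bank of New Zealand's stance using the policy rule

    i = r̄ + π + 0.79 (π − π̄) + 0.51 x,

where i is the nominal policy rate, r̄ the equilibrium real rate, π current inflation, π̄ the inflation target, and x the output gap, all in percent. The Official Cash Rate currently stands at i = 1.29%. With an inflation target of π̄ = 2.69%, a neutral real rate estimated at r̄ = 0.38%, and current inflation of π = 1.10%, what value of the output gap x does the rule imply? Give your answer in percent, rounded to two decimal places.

2.09%

0.51 x = 1.29 − 0.38 − 1.10 − 0.79 × (1.10 − 2.69) = 1.0661
x = 1.0661 / 0.51 = 2.09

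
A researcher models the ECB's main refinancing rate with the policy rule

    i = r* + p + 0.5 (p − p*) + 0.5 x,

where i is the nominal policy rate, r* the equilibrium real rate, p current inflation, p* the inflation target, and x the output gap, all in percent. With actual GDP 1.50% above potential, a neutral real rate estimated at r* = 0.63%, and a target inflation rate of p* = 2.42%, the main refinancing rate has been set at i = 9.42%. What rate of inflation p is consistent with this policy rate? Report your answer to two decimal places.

6.17%

Output 1.50% above potential → x = 1.50.
Collecting p: i = r* + (1 + 0.5) p − 0.5 p* + 0.5 x
1.5 p = 9.42 − 0.63 + 0.5 × 2.42 − 0.5 × 1.50 = 9.25
p = 9.25 / 1.5 = 6.17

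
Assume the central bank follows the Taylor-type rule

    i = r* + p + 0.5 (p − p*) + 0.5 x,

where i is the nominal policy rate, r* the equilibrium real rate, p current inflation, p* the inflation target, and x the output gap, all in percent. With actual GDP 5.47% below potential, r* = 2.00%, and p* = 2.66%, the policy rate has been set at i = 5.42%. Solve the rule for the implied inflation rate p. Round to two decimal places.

4.99%

Output 5.47% below potential → x = -5.47.
Collecting p: i = r* + (1 + 0.5) p − 0.5 p* + 0.5 x
1.5 p = 5.42 − 2.00 + 0.5 × 2.66 − 0.5 × (-5.47) = 7.485
p = 7.485 / 1.5 = 4.99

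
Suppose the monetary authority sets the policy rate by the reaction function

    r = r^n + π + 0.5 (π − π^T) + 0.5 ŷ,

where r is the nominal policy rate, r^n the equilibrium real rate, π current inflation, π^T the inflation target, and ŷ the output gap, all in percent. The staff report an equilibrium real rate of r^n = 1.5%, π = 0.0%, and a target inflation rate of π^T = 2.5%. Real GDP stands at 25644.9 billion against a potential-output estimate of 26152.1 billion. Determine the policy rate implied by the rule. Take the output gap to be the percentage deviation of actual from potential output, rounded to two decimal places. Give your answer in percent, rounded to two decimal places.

Output gap = 100 × (25644.9 − 26152.1) / 26152.1 = -1.94%.
r = 1.50 + 0.00 + 0.5 × (0.00 − 2.50) + 0.5 × (-1.94)
   = 1.50 + 0 − 1.25 − 0.97 = -0.72

-0.72%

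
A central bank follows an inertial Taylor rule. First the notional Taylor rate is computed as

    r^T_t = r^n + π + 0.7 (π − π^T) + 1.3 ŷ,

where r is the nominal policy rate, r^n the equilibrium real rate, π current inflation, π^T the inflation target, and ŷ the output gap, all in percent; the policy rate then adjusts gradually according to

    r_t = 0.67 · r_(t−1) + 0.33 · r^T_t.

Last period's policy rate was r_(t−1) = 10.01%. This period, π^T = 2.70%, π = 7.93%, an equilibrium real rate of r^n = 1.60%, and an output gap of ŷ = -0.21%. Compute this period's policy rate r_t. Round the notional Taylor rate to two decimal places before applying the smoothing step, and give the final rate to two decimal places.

10.97%

r^T_t = 1.60 + 7.93 + 0.7 × (7.93 − 2.70) + 1.3 × (-0.21)
   = 1.60 + 7.93 + 3.661 − 0.273 = 12.92
r_t = 0.67 × 10.01 + 0.33 × 12.92 = 6.7067 + 4.2636 = 10.97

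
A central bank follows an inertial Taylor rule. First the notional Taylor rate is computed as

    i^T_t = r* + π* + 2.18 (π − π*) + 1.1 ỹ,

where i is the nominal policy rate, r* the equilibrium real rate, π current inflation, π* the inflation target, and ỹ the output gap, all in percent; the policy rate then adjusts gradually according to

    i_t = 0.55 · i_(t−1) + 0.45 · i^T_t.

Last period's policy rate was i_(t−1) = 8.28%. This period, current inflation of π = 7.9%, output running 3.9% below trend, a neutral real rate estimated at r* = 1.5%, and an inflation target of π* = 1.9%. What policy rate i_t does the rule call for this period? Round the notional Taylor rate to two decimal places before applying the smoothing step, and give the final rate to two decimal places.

Output 3.9% below potential → ỹ = -3.9.
i^T_t = 1.5 + 1.9 + 2.18 × (7.9 − 1.9) + 1.1 × (-3.9)
   = 1.5 + 1.9 + 13.08 − 4.29 = 12.19
i_t = 0.55 × 8.28 + 0.45 × 12.19 = 4.554 + 5.4855 = 10.04

10.04%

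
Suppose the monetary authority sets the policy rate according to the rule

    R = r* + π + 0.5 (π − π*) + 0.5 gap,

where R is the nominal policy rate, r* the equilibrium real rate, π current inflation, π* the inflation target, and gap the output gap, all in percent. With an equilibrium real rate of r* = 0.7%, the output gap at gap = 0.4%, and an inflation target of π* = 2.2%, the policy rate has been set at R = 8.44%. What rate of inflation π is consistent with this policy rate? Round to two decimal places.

5.76%

Collecting π: R = r* + (1 + 0.5) π − 0.5 π* + 0.5 gap
1.5 π = 8.44 − 0.7 + 0.5 × 2.2 − 0.5 × 0.4 = 8.64
π = 8.64 / 1.5 = 5.76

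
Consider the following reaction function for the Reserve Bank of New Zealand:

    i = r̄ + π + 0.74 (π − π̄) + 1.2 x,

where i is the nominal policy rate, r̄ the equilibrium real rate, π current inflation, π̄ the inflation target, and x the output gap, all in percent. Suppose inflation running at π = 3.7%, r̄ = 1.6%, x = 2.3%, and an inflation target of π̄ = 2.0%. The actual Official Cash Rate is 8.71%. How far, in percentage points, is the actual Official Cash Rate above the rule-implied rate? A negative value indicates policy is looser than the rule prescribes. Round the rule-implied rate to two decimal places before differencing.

i = 1.6 + 3.7 + 0.74 × (3.7 − 2.0) + 1.2 × 2.3
   = 1.6 + 3.7 + 1.258 + 2.76 = 9.32
Deviation = 8.71 − 9.32 = -0.61 pp.

-0.61 pp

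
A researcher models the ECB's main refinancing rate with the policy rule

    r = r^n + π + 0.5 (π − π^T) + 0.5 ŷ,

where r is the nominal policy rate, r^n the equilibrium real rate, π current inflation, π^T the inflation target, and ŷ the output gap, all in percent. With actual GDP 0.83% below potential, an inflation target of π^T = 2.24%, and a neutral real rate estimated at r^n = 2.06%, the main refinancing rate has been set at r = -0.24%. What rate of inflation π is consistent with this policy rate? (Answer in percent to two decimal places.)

-0.51%

Output 0.83% below potential → ŷ = -0.83.
Collecting π: r = r^n + (1 + 0.5) π − 0.5 π^T + 0.5 ŷ
1.5 π = -0.24 − 2.06 + 0.5 × 2.24 − 0.5 × (-0.83) = -0.765
π = -0.765 / 1.5 = -0.51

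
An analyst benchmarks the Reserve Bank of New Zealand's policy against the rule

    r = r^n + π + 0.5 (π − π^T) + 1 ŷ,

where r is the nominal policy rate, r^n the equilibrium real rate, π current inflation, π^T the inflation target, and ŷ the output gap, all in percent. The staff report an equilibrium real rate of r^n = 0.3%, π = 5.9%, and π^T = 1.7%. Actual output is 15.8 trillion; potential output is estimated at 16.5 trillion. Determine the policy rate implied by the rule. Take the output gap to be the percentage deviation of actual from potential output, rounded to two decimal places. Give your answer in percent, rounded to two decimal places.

Output gap = 100 × (15.8 − 16.5) / 16.5 = -4.24%.
r = 0.30 + 5.90 + 0.5 × (5.90 − 1.70) + 1 × (-4.24)
   = 0.30 + 5.9 + 2.1 − 4.24 = 4.06

4.06%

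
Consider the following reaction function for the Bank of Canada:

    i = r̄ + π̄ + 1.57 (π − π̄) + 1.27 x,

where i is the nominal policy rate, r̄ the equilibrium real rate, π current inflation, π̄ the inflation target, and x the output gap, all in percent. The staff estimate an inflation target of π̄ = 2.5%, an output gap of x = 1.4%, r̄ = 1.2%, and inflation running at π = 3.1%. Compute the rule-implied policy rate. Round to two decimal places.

6.42%

i = 1.2 + 2.5 + 1.57 × (3.1 − 2.5) + 1.27 × 1.4
   = 1.2 + 2.5 + 0.942 + 1.778 = 6.42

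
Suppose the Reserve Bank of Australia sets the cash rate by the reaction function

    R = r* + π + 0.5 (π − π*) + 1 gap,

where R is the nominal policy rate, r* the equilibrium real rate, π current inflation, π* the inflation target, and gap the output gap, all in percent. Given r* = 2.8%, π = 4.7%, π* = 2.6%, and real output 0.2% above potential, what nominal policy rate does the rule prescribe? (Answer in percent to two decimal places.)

Output 0.2% above potential → gap = 0.2.
R = 2.8 + 4.7 + 0.5 × (4.7 − 2.6) + 1 × 0.2
   = 2.8 + 4.7 + 1.05 + 0.2 = 8.75

8.75%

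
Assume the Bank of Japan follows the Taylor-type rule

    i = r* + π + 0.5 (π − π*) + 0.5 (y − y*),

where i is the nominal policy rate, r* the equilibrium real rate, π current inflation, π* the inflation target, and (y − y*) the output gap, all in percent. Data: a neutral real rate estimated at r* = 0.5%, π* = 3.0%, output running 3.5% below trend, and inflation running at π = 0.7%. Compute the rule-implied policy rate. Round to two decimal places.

Output 3.5% below potential → (y − y*) = -3.5.
i = 0.5 + 0.7 + 0.5 × (0.7 − 3.0) + 0.5 × (-3.5)
   = 0.5 + 0.7 − 1.15 − 1.75 = -1.70

-1.70%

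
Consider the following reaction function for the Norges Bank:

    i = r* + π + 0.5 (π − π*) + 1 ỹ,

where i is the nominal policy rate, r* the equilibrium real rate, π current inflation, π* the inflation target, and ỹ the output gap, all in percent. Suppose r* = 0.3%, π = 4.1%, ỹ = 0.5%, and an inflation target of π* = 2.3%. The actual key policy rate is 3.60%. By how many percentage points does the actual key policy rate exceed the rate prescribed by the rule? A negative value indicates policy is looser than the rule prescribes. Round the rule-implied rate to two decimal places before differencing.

i = 0.3 + 4.1 + 0.5 × (4.1 − 2.3) + 1 × 0.5
   = 0.3 + 4.1 + 0.9 + 0.5 = 5.80
Deviation = 3.60 − 5.80 = -2.20 pp.

-2.20 pp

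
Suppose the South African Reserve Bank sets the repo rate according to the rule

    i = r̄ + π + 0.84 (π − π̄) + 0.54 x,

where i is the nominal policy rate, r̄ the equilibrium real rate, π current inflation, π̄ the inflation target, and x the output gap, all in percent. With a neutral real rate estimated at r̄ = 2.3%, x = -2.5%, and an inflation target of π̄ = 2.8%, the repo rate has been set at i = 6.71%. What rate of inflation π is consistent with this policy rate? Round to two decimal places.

4.41%

Collecting π: i = r̄ + (1 + 0.84) π − 0.84 π̄ + 0.54 x
1.84 π = 6.71 − 2.3 + 0.84 × 2.8 − 0.54 × (-2.5) = 8.112
π = 8.112 / 1.84 = 4.41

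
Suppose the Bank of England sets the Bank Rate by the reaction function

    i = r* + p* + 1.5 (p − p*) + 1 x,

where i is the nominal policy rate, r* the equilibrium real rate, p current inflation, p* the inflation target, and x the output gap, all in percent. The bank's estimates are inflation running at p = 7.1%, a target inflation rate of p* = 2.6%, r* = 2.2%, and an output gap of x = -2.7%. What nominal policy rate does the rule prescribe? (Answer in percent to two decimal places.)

i = 2.2 + 2.6 + 1.5 × (7.1 − 2.6) + 1 × (-2.7)
   = 2.2 + 2.6 + 6.75 − 2.7 = 8.85

8.85%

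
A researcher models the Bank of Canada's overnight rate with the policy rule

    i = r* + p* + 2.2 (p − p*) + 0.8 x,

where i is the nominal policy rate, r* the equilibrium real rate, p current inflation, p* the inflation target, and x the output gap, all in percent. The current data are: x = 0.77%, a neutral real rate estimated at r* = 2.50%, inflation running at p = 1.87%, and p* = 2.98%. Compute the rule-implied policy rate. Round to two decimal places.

i = 2.50 + 2.98 + 2.2 × (1.87 − 2.98) + 0.8 × 0.77
   = 2.50 + 2.98 − 2.442 + 0.616 = 3.65

3.65%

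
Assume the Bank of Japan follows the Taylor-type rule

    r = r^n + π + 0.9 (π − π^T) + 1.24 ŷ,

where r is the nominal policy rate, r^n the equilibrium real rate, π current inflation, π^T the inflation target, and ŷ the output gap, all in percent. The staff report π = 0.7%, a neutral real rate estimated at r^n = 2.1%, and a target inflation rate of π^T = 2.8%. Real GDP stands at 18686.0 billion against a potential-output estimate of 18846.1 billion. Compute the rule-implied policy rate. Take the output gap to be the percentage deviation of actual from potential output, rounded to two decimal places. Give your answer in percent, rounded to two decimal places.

-0.14%

Output gap = 100 × (18686.0 − 18846.1) / 18846.1 = -0.85%.
r = 2.10 + 0.70 + 0.9 × (0.70 − 2.80) + 1.24 × (-0.85)
   = 2.10 + 0.7 − 1.89 − 1.054 = -0.14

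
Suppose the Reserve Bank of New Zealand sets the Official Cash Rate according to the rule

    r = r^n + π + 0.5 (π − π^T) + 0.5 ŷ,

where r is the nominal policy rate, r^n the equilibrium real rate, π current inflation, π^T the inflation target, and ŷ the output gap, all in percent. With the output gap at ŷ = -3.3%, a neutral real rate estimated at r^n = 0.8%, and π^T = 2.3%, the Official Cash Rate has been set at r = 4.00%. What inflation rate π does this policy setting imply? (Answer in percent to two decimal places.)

Collecting π: r = r^n + (1 + 0.5) π − 0.5 π^T + 0.5 ŷ
1.5 π = 4.00 − 0.8 + 0.5 × 2.3 − 0.5 × (-3.3) = 6
π = 6 / 1.5 = 4.00

4.00%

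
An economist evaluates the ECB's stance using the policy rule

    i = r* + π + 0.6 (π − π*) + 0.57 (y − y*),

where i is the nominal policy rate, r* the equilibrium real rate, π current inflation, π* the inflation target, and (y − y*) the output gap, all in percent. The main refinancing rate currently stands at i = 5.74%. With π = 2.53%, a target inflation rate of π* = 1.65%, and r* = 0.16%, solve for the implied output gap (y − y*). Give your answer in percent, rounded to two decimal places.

4.42%

0.57 (y − y*) = 5.74 − 0.16 − 2.53 − 0.6 × (2.53 − 1.65) = 2.522
(y − y*) = 2.522 / 0.57 = 4.42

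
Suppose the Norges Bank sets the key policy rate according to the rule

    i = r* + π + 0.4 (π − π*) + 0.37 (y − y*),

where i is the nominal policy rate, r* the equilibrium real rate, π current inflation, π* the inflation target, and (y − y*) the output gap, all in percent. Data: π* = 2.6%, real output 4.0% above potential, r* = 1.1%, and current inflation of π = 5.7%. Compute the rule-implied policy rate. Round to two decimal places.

Output 4.0% above potential → (y − y*) = 4.0.
i = 1.1 + 5.7 + 0.4 × (5.7 − 2.6) + 0.37 × 4.0
   = 1.1 + 5.7 + 1.24 + 1.48 = 9.52

9.52%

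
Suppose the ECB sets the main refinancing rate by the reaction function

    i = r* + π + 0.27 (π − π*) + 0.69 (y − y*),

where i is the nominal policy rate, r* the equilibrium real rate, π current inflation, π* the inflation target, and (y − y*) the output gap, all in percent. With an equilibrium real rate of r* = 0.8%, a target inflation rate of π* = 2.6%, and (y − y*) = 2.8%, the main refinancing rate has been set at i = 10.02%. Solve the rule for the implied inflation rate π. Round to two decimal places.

Collecting π: i = r* + (1 + 0.27) π − 0.27 π* + 0.69 (y − y*)
1.27 π = 10.02 − 0.8 + 0.27 × 2.6 − 0.69 × 2.8 = 7.99
π = 7.99 / 1.27 = 6.29

6.29%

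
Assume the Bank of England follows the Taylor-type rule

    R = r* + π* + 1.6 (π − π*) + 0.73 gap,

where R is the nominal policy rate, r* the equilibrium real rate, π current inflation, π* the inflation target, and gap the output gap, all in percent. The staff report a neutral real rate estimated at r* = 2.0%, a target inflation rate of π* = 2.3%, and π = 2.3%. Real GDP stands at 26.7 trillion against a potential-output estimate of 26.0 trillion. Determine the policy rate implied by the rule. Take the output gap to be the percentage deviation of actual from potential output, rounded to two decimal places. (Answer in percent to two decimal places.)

6.26%

Output gap = 100 × (26.7 − 26.0) / 26.0 = 2.69%.
R = 2.00 + 2.30 + 1.6 × (2.30 − 2.30) + 0.73 × 2.69
   = 2.00 + 2.3 + 0 + 1.9637 = 6.26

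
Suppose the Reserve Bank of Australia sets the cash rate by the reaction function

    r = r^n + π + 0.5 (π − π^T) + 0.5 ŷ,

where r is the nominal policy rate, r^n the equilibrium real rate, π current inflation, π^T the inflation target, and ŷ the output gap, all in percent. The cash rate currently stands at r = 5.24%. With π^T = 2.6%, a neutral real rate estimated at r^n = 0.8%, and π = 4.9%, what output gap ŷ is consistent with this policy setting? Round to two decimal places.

-3.22%

0.5 ŷ = 5.24 − 0.8 − 4.9 − 0.5 × (4.9 − 2.6) = -1.61
ŷ = -1.61 / 0.5 = -3.22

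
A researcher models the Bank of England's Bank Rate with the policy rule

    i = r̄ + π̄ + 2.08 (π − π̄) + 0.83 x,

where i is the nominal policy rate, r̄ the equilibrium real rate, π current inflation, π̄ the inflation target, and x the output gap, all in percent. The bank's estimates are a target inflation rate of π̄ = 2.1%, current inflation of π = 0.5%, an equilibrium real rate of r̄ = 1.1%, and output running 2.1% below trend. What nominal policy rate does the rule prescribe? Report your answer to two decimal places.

Output 2.1% below potential → x = -2.1.
i = 1.1 + 2.1 + 2.08 × (0.5 − 2.1) + 0.83 × (-2.1)
   = 1.1 + 2.1 − 3.328 − 1.743 = -1.87

-1.87%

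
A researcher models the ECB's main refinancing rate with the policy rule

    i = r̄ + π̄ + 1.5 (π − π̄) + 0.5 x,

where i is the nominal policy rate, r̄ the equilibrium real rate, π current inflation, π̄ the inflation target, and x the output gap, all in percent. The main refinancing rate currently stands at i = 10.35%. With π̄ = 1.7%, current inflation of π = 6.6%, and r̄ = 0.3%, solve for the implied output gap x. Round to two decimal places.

0.5 x = 10.35 − 0.3 − 1.7 − 1.5 × (6.6 − 1.7) = 1
x = 1 / 0.5 = 2.00

2.00%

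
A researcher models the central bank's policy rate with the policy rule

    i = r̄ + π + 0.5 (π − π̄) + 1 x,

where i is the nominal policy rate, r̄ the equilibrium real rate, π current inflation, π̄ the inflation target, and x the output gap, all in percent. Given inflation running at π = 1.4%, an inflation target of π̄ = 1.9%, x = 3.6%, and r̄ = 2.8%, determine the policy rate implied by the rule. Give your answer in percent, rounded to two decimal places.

i = 2.8 + 1.4 + 0.5 × (1.4 − 1.9) + 1 × 3.6
   = 2.8 + 1.4 − 0.25 + 3.6 = 7.55

7.55%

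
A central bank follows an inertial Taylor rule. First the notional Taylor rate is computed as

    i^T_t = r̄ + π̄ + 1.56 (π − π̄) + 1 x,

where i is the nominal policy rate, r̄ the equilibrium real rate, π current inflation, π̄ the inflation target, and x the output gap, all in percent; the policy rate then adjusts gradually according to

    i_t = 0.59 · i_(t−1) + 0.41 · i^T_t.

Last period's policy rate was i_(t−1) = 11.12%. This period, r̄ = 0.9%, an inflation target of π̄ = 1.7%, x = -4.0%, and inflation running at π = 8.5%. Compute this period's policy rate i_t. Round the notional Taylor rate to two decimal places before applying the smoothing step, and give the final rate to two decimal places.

10.34%

i^T_t = 0.9 + 1.7 + 1.56 × (8.5 − 1.7) + 1 × (-4.0)
   = 0.9 + 1.7 + 10.608 − 4 = 9.21
i_t = 0.59 × 11.12 + 0.41 × 9.21 = 6.5608 + 3.7761 = 10.34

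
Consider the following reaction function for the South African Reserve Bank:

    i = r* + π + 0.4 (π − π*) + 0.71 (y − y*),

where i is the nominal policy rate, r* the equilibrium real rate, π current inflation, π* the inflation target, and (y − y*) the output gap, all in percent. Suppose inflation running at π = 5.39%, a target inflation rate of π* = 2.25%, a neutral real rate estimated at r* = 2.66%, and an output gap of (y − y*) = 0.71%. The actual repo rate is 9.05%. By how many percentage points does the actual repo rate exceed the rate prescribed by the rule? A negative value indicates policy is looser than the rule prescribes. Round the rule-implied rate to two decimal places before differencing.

-0.76 pp

i = 2.66 + 5.39 + 0.4 × (5.39 − 2.25) + 0.71 × 0.71
   = 2.66 + 5.39 + 1.256 + 0.5041 = 9.81
Deviation = 9.05 − 9.81 = -0.76 pp.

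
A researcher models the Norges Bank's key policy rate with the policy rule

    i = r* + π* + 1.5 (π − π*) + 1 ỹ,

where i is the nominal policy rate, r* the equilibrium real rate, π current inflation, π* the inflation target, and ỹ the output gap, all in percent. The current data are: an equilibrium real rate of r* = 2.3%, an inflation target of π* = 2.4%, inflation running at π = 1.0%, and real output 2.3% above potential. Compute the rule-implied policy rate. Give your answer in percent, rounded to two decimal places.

4.90%

Output 2.3% above potential → ỹ = 2.3.
i = 2.3 + 2.4 + 1.5 × (1.0 − 2.4) + 1 × 2.3
   = 2.3 + 2.4 − 2.1 + 2.3 = 4.90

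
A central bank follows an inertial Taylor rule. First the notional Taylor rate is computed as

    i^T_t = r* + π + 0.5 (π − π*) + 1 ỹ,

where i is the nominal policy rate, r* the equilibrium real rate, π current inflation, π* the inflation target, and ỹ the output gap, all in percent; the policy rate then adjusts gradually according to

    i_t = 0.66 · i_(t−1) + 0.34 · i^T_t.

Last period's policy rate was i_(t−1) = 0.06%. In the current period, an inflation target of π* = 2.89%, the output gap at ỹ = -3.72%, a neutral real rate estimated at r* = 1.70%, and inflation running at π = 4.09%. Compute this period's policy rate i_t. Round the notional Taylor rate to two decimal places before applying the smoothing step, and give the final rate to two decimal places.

0.95%

i^T_t = 1.70 + 4.09 + 0.5 × (4.09 − 2.89) + 1 × (-3.72)
   = 1.70 + 4.09 + 0.6 − 3.72 = 2.67
i_t = 0.66 × 0.06 + 0.34 × 2.67 = 0.0396 + 0.9078 = 0.95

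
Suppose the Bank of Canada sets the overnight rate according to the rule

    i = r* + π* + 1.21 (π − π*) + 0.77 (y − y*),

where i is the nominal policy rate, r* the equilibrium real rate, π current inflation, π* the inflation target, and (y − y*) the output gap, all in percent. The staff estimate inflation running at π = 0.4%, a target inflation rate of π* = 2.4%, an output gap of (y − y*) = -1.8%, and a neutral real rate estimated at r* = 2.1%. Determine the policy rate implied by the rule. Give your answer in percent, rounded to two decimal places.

i = 2.1 + 2.4 + 1.21 × (0.4 − 2.4) + 0.77 × (-1.8)
   = 2.1 + 2.4 − 2.42 − 1.386 = 0.69

0.69%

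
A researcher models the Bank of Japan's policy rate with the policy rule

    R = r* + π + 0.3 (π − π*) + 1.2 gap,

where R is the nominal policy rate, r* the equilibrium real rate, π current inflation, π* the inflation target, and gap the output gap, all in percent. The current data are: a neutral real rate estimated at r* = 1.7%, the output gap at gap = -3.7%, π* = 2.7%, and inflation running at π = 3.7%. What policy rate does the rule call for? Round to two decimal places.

R = 1.7 + 3.7 + 0.3 × (3.7 − 2.7) + 1.2 × (-3.7)
   = 1.7 + 3.7 + 0.3 − 4.44 = 1.26

1.26%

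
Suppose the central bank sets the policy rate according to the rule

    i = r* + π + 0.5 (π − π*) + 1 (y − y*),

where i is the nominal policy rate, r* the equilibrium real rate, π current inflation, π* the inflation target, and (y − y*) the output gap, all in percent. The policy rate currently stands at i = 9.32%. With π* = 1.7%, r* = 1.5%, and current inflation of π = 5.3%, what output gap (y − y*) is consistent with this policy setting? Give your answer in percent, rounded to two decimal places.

0.72%

1 (y − y*) = 9.32 − 1.5 − 5.3 − 0.5 × (5.3 − 1.7) = 0.72
(y − y*) = 0.72 / 1 = 0.72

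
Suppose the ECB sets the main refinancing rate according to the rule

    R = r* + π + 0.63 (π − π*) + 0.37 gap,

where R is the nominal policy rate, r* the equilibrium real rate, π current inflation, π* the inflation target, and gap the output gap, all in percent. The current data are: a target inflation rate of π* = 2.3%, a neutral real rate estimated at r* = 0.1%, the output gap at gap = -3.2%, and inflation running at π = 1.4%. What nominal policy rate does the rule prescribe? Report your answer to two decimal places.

R = 0.1 + 1.4 + 0.63 × (1.4 − 2.3) + 0.37 × (-3.2)
   = 0.1 + 1.4 − 0.567 − 1.184 = -0.25

-0.25%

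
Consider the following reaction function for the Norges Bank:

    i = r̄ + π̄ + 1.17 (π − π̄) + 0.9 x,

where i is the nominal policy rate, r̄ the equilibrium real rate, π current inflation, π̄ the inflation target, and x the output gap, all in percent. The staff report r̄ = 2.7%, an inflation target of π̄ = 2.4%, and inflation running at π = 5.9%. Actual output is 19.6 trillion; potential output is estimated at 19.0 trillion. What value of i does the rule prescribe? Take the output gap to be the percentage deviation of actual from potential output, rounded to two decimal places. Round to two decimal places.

12.04%

Output gap = 100 × (19.6 − 19.0) / 19.0 = 3.16%.
i = 2.70 + 2.40 + 1.17 × (5.90 − 2.40) + 0.9 × 3.16
   = 2.70 + 2.4 + 4.095 + 2.844 = 12.04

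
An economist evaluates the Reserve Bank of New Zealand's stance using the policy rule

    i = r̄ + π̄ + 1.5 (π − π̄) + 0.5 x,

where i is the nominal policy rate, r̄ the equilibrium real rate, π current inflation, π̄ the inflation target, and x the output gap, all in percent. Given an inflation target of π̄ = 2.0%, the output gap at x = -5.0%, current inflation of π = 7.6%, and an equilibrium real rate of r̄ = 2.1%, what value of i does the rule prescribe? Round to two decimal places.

10.00%

i = 2.1 + 2.0 + 1.5 × (7.6 − 2.0) + 0.5 × (-5.0)
   = 2.1 + 2 + 8.4 − 2.5 = 10.00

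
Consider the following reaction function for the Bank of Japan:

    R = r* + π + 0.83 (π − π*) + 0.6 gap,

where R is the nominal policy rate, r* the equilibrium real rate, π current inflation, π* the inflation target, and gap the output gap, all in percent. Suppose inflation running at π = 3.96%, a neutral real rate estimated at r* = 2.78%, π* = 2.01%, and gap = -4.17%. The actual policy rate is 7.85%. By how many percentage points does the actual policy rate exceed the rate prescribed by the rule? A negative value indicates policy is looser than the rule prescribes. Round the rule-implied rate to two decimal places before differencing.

R = 2.78 + 3.96 + 0.83 × (3.96 − 2.01) + 0.6 × (-4.17)
   = 2.78 + 3.96 + 1.6185 − 2.502 = 5.86
Deviation = 7.85 − 5.86 = 1.99 pp.

1.99 pp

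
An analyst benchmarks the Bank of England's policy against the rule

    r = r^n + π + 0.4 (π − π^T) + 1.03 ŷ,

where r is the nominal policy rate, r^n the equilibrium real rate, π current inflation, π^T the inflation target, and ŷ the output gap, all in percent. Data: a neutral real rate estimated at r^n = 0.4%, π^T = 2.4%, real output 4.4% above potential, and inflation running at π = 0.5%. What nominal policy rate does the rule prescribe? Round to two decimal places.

Output 4.4% above potential → ŷ = 4.4.
r = 0.4 + 0.5 + 0.4 × (0.5 − 2.4) + 1.03 × 4.4
   = 0.4 + 0.5 − 0.76 + 4.532 = 4.67

4.67%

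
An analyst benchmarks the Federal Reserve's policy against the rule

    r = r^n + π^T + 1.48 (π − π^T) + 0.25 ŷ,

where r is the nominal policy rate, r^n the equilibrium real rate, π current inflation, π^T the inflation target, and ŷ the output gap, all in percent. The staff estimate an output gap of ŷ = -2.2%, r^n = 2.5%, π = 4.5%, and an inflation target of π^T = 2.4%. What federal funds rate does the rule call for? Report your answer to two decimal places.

r = 2.5 + 2.4 + 1.48 × (4.5 − 2.4) + 0.25 × (-2.2)
   = 2.5 + 2.4 + 3.108 − 0.55 = 7.46

7.46%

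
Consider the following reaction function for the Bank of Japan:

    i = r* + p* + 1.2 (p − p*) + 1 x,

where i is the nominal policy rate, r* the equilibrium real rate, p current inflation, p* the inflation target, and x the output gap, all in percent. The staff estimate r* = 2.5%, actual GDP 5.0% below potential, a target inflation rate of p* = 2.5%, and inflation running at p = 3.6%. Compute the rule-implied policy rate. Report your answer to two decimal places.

Output 5.0% below potential → x = -5.0.
i = 2.5 + 2.5 + 1.2 × (3.6 − 2.5) + 1 × (-5.0)
   = 2.5 + 2.5 + 1.32 − 5 = 1.32

1.32%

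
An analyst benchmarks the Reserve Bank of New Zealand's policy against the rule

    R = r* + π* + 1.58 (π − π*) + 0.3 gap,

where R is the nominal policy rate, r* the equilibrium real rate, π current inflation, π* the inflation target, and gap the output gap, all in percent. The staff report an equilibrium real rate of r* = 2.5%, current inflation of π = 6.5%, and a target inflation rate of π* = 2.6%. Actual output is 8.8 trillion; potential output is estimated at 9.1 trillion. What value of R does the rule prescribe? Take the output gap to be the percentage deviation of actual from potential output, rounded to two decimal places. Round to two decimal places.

Output gap = 100 × (8.8 − 9.1) / 9.1 = -3.30%.
R = 2.50 + 2.60 + 1.58 × (6.50 − 2.60) + 0.3 × (-3.30)
   = 2.50 + 2.6 + 6.162 − 0.99 = 10.27

10.27%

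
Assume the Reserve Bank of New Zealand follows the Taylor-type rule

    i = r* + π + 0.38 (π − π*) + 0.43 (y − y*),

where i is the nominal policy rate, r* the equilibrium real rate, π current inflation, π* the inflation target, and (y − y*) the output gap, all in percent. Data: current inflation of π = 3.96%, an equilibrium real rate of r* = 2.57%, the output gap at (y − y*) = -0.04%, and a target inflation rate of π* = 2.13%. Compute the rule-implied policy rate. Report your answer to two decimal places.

i = 2.57 + 3.96 + 0.38 × (3.96 − 2.13) + 0.43 × (-0.04)
   = 2.57 + 3.96 + 0.6954 − 0.0172 = 7.21

7.21%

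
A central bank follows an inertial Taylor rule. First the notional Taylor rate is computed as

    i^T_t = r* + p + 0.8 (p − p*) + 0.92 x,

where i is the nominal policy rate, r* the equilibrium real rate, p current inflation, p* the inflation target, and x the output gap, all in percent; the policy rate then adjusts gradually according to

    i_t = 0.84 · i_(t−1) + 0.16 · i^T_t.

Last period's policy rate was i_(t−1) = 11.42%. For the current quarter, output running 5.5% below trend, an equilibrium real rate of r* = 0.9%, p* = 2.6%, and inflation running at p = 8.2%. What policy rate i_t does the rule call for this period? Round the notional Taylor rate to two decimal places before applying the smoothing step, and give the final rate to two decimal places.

10.96%

Output 5.5% below potential → x = -5.5.
i^T_t = 0.9 + 8.2 + 0.8 × (8.2 − 2.6) + 0.92 × (-5.5)
   = 0.9 + 8.2 + 4.48 − 5.06 = 8.52
i_t = 0.84 × 11.42 + 0.16 × 8.52 = 9.5928 + 1.3632 = 10.96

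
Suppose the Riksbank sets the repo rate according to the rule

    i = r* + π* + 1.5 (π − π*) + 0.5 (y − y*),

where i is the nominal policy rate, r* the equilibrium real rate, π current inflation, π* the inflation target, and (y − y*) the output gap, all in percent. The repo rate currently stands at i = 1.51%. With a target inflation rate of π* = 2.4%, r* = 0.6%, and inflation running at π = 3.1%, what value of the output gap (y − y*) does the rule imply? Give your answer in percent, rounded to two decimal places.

0.5 (y − y*) = 1.51 − 0.6 − 2.4 − 1.5 × (3.1 − 2.4) = -2.54
(y − y*) = -2.54 / 0.5 = -5.08

-5.08%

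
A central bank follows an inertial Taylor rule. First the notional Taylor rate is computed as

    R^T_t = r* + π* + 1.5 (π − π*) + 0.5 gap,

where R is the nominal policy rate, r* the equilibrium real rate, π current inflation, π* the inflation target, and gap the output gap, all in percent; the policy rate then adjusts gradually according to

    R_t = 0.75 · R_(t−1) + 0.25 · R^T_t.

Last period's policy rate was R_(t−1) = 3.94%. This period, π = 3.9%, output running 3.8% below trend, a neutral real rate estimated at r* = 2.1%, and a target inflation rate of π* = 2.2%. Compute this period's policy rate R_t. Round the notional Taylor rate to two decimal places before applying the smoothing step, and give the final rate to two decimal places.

4.19%

Output 3.8% below potential → gap = -3.8.
R^T_t = 2.1 + 2.2 + 1.5 × (3.9 − 2.2) + 0.5 × (-3.8)
   = 2.1 + 2.2 + 2.55 − 1.9 = 4.95
R_t = 0.75 × 3.94 + 0.25 × 4.95 = 2.955 + 1.2375 = 4.19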